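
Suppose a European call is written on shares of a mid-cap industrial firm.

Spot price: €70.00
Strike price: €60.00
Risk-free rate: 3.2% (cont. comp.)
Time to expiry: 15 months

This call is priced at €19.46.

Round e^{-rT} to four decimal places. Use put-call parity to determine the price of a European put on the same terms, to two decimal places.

e^(−rT) = e^(−0.032·1.25) = 0.9608
Put-call parity: C − P = S − K·e^(−rT) = 70 − 60·0.9608 = 70 − 57.6480 = 12.3520
P = C − (C − P) = 19.46 − (12.3520) = 7.1080

€7.11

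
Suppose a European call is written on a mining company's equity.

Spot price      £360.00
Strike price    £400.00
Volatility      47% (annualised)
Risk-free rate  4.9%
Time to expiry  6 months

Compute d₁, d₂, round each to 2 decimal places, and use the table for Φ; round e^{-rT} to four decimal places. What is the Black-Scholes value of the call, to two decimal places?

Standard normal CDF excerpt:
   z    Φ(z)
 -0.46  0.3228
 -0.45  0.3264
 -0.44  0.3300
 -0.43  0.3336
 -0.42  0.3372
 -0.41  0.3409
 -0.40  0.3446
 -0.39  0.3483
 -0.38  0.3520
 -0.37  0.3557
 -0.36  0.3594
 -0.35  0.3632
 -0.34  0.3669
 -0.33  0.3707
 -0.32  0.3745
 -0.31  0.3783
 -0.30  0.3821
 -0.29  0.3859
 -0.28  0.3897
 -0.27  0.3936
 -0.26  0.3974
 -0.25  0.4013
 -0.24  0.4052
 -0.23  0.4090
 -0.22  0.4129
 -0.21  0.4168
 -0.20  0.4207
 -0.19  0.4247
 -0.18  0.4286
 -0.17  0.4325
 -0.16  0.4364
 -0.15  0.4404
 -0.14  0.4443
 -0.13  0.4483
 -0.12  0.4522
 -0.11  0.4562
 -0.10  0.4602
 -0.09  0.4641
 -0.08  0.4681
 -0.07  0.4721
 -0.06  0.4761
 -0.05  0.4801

σ√T = 0.47·√0.5 = 0.3323
ln(S/K) + (r + σ²/2)T = ln(360/400) + (0.049 + 0.47²/2)·0.5 = -0.1054 + 0.0797 = -0.0256
d₁ = -0.0256 / 0.3323 = -0.0771 → -0.08
d₂ = d₁ − σ√T = -0.0771 − 0.3323 = -0.4095 → -0.41
exp(−rT) = exp(−0.049·0.5) = 0.9758
N(d₁) = N(-0.08) = 0.4681;  N(d₂) = N(-0.41) = 0.3409
C = 360·0.4681 − 400·0.9758·0.3409 = 168.5160 − 133.0601 = 35.4559

£35.46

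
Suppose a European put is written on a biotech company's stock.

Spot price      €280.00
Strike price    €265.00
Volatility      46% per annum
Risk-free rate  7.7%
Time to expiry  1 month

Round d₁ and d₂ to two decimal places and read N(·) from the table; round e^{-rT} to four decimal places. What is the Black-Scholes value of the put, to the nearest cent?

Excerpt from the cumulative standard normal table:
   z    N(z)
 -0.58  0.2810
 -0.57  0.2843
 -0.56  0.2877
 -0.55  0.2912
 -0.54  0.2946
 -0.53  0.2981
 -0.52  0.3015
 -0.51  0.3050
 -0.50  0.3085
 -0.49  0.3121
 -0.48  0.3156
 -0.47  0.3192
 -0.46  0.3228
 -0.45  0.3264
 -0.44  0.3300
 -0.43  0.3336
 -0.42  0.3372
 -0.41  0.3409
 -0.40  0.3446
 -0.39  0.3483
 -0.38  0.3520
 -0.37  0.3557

T = 0.08333;  σ√T = 0.1328
d₁ = [ln(280/265) + (0.077 + 0.46²/2)·0.08333] / 0.1328 = [0.0551 + 0.0152] / 0.1328 = 0.5294 → 0.53
d₂ = d₁ − σ√T = 0.5294 − 0.1328 = 0.3966 → 0.40
exp(−rT) = exp(−0.077·0.08333) = 0.9936
P = 265·0.9936·N(-0.40) − 280·N(-0.53) = 265·0.9936·0.3446 − 280·0.2981 = 90.7346 − 83.4680 = 7.2666

€7.27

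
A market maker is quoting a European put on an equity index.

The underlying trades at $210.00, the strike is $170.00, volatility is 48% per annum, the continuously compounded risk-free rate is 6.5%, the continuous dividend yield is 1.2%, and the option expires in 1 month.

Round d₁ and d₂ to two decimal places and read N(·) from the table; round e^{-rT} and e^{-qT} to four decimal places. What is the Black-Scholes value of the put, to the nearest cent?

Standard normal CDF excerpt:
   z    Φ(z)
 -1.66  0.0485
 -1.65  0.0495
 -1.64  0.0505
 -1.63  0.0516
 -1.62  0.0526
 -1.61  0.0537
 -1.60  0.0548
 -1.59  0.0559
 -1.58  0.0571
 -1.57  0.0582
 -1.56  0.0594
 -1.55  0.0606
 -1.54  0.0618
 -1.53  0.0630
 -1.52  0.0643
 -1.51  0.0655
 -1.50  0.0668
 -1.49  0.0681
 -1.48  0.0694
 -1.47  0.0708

$0.69

T = 0.08333;  σ√T = 0.1386
ln(S/K) + (r − q + σ²/2)T = ln(210/170) + (0.065 − 0.012 + 0.48²/2)·0.08333 = 0.2113 + 0.0140 = 0.2253
d₁ = 0.2253 / 0.1386 = 1.6261 ≈ 1.63
d₂ = d₁ − σ√T = 1.6261 − 0.1386 = 1.4876 ≈ 1.49
exp(−qT) = exp(−0.012·0.08333) = 0.9990;  exp(−rT) = exp(−0.065·0.08333) = 0.9946
N(−d₂) = N(-1.49) = 0.0681;  N(−d₁) = N(-1.63) = 0.0516
P = 170·0.9946·0.0681 − 210·0.9990·0.0516 = 11.5145 − 10.8252 = 0.6893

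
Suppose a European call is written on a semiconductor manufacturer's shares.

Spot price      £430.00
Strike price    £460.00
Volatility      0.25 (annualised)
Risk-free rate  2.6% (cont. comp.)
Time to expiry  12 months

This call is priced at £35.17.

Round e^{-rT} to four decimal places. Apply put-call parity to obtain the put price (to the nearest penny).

£53.35

exp(−rT) = exp(−0.026·1) = 0.9743
Put-call parity: C − P = S − K·e^(−rT) = 430 − 460·0.9743 = 430 − 448.1780 = -18.1780
P = C − (C − P) = 35.17 − (-18.1780) = 53.3480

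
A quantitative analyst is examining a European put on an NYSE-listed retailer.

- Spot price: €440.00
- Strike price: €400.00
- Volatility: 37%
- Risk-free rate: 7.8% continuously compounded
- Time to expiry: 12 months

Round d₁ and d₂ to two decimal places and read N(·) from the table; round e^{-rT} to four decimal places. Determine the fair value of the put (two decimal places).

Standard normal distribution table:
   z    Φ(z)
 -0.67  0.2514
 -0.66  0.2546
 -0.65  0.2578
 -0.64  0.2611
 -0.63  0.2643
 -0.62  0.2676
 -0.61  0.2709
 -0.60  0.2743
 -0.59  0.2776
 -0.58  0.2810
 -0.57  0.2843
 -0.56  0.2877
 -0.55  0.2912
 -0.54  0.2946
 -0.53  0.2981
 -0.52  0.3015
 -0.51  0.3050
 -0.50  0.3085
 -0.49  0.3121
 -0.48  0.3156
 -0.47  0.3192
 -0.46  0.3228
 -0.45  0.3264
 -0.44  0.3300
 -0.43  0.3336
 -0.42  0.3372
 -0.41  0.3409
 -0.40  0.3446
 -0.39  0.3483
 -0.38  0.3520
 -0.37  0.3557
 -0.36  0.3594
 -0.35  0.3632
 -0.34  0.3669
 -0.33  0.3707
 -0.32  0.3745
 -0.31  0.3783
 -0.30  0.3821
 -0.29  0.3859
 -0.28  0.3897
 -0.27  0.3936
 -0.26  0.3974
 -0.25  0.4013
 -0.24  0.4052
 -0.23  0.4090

T = 1;  σ√T = 0.3700
d₁ = [ln(440/400) + (0.078 + ½·0.37²)·1] / (σ√T) = (0.0953 + 0.1464) / 0.3700 = 0.6534 ⇒ 0.65
d₂ = 0.6534 − 0.3700 = 0.2834 ⇒ 0.28
e^(−rT) = e^(−0.078·1) = 0.9250
N(−d₂) = N(-0.28) = 0.3897;  N(−d₁) = N(-0.65) = 0.2578
P = 400·0.9250·0.3897 − 440·0.2578 = 144.1890 − 113.4320 = 30.7570

€30.76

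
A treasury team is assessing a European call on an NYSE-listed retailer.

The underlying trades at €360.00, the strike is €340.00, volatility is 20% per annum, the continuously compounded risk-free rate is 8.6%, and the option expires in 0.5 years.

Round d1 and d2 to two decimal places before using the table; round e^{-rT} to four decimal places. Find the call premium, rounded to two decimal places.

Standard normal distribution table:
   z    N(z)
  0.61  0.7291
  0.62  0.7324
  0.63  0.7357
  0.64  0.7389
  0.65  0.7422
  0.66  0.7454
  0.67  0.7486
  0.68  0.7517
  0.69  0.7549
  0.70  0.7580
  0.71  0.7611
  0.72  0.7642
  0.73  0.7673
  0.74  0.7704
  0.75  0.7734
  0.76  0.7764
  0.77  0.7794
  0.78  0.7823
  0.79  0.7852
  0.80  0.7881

T = 0.5;  σ√T = 0.1414
ln(S/K) + (r + σ²/2)T = ln(360/340) + (0.086 + 0.2²/2)·0.5 = 0.0572 + 0.0530 = 0.1102
d₁ = 0.1102 / 0.1414 = 0.7789 → 0.78
d₂ = d₁ − σ√T = 0.7789 − 0.1414 = 0.6375 → 0.64
exp(−rT) = exp(−0.086·0.5) = 0.9579
N(d₁) = N(0.78) = 0.7823;  N(d₂) = N(0.64) = 0.7389
C = 360·0.7823 − 340·0.9579·0.7389 = 281.6280 − 240.6494 = 40.9786

€40.98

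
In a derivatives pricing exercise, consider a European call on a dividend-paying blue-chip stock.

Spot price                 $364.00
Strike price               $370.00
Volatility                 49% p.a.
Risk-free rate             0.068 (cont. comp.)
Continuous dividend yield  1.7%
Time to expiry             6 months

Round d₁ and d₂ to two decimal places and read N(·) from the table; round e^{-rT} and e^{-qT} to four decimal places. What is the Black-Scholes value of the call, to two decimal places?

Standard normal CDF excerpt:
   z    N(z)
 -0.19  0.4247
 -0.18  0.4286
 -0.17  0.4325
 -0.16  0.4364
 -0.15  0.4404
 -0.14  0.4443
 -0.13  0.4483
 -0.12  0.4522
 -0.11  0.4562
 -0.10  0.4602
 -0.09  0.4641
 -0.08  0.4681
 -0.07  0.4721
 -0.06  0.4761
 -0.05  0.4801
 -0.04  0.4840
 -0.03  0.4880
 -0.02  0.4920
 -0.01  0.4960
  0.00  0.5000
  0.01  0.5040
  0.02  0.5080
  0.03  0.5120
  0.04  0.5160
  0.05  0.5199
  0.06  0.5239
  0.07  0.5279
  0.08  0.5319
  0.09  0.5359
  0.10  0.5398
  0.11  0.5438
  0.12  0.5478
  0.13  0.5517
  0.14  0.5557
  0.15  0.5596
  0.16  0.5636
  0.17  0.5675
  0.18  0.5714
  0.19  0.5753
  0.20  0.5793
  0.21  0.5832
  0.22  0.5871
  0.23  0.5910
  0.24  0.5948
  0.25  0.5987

$51.57

σ√T = 0.49·√0.5 = 0.3465
d₁ = [ln(364/370) + (0.068 − 0.017 + 0.49²/2)·0.5] / 0.3465 = [-0.0163 + 0.0855] / 0.3465 = 0.1997 ≈ 0.20
d₂ = d₁ − σ√T = 0.1997 − 0.3465 = -0.1468 ≈ -0.15
e^(−qT) = e^(−0.017·0.5) = 0.9915;  e^(−rT) = e^(−0.068·0.5) = 0.9666
C = 364·0.9915·N(0.20) − 370·0.9666·N(-0.15) = 364·0.9915·0.5793 − 370·0.9666·0.4404 = 209.0728 − 157.5055 = 51.5673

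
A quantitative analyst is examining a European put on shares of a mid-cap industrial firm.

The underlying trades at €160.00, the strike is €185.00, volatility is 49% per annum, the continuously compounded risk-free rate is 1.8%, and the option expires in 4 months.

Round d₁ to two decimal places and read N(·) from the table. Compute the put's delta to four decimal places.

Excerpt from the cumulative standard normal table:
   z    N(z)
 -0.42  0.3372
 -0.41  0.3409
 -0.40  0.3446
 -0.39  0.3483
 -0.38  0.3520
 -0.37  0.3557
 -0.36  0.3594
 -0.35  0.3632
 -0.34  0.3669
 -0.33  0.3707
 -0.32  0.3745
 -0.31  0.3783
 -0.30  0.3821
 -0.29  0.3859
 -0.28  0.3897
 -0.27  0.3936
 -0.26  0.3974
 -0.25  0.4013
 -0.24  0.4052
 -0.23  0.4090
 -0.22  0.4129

-0.6368

σ√T = 0.49·√0.3333 = 0.2829
d₁ = [ln(160/185) + (0.018 + 0.49²/2)·0.3333] / 0.2829 = [-0.1452 + 0.0460] / 0.2829 = -0.3505 ≈ -0.35
N(d₁) = N(-0.35) = 0.3632
Δ_put = N(d₁) − 1 = 0.3632 − 1 = -0.6368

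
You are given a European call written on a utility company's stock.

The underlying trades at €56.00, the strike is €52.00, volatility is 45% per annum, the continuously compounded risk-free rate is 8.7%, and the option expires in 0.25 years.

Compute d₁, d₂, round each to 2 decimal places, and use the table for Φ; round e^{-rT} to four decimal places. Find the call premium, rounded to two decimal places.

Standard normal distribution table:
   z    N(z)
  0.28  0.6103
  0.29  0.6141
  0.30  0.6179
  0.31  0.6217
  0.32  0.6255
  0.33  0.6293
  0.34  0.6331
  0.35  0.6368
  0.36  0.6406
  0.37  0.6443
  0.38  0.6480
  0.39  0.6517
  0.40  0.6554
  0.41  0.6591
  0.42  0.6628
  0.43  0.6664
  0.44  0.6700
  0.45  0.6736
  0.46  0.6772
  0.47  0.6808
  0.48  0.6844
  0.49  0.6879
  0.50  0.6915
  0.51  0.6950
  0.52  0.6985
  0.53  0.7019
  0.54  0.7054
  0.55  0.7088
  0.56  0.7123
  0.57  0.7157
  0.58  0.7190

€7.87

σ√T = 0.45 × 0.5000 = 0.2250
ln(S/K) + (r + σ²/2)T = ln(56/52) + (0.087 + 0.45²/2)·0.25 = 0.0741 + 0.0471 = 0.1212
d₁ = 0.1212 / 0.2250 = 0.5385 → 0.54
d₂ = d₁ − σ√T = 0.5385 − 0.2250 = 0.3135 → 0.31
exp(−rT) = exp(−0.087·0.25) = 0.9785
N(d₁) = N(0.54) = 0.7054;  N(d₂) = N(0.31) = 0.6217
C = 56·0.7054 − 52·0.9785·0.6217 = 39.5024 − 31.6333 = 7.8691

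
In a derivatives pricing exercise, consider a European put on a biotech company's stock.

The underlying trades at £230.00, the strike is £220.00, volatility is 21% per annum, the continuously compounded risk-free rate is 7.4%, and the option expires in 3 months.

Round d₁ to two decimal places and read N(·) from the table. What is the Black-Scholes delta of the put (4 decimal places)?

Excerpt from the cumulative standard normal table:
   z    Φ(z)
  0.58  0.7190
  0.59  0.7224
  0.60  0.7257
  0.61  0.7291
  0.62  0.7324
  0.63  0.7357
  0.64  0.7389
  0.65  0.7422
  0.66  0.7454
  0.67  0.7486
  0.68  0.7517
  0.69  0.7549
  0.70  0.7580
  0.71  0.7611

-0.2578

σ√T = 0.21·√0.25 = 0.1050
d₁ = [ln(230/220) + (0.074 + ½·0.21²)·0.25] / (σ√T) = (0.0445 + 0.0240) / 0.1050 = 0.6520 → 0.65
N(d₁) = N(0.65) = 0.7422
Δ_put = N(d₁) − 1 = 0.7422 − 1 = -0.2578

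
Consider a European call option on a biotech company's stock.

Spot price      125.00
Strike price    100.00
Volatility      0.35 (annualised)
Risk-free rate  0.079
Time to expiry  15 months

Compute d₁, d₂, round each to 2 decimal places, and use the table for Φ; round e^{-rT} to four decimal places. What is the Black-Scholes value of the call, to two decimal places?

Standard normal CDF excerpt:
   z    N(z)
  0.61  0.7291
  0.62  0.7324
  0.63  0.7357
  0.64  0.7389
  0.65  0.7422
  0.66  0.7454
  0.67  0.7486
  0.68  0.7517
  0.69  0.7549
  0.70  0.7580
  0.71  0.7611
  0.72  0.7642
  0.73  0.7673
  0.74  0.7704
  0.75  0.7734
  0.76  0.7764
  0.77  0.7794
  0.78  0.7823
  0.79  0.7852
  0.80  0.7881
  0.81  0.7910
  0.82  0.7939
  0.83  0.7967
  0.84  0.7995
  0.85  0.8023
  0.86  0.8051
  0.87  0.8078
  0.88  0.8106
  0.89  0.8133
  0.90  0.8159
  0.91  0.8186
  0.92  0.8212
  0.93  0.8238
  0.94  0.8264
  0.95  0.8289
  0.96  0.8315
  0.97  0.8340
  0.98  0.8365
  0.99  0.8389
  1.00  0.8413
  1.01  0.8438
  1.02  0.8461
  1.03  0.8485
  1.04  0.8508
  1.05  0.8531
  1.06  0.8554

39.11

T = 1.25;  σ√T = 0.3913
d₁ = [ln(125/100) + (0.079 + ½·0.35²)·1.25] / (σ√T) = (0.2231 + 0.1753) / 0.3913 = 1.0183 ≈ 1.02
d₂ = 1.0183 − 0.3913 = 0.6269 ≈ 0.63
exp(−rT) = exp(−0.079·1.25) = 0.9060
N(d₁) = N(1.02) = 0.8461;  N(d₂) = N(0.63) = 0.7357
C = 125·0.8461 − 100·0.9060·0.7357 = 105.7625 − 66.6544 = 39.1081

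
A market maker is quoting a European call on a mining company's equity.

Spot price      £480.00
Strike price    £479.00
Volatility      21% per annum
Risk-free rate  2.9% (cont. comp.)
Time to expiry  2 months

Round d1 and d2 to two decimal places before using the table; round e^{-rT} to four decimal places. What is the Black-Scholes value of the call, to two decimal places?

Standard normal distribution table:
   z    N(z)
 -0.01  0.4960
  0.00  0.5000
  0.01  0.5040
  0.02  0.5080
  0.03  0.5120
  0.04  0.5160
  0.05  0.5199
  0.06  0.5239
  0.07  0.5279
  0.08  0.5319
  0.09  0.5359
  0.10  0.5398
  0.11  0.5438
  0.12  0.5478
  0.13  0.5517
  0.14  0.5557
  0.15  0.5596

£16.97

σ√T = 0.21 × 0.4082 = 0.0857
d₁ = [ln(480/479) + (0.029 + 0.21²/2)·0.1667] / 0.0857 = [0.0021 + 0.0085] / 0.0857 = 0.1236 which rounds to 0.12
d₂ = d₁ − σ√T = 0.1236 − 0.0857 = 0.0378 which rounds to 0.04
exp(−rT) = exp(−0.029·0.1667) = 0.9952
N(d₁) = N(0.12) = 0.5478;  N(d₂) = N(0.04) = 0.5160
C = 480·0.5478 − 479·0.9952·0.5160 = 262.9440 − 245.9776 = 16.9664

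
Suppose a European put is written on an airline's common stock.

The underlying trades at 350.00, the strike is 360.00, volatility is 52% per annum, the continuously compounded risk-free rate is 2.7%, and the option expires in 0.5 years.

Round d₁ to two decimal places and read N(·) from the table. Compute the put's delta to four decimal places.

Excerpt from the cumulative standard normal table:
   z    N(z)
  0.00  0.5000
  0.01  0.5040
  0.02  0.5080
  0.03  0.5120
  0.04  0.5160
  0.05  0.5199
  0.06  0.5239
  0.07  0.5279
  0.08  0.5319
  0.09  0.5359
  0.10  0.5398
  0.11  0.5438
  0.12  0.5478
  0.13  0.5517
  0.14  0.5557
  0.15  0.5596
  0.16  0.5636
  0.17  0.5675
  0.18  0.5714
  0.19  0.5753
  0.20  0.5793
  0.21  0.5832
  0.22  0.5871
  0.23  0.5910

σ√T = 0.52 × 0.7071 = 0.3677
d₁ = [ln(350/360) + (0.027 + 0.52²/2)·0.5] / 0.3677 = [-0.0282 + 0.0811] / 0.3677 = 0.1439 ≈ 0.14
N(d₁) = N(0.14) = 0.5557
Δ_put = N(d₁) − 1 = 0.5557 − 1 = -0.4443

-0.4443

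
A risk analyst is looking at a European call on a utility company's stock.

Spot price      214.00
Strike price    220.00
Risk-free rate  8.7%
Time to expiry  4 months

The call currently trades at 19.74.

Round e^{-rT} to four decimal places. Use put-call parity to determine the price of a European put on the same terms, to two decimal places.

19.45

exp(−rT) = exp(−0.087·0.3333) = 0.9714
Put-call parity: C − P = S − K·e^(−rT) = 214 − 220·0.9714 = 214 − 213.7080 = 0.2920
P = C − (C − P) = 19.74 − (0.2920) = 19.4480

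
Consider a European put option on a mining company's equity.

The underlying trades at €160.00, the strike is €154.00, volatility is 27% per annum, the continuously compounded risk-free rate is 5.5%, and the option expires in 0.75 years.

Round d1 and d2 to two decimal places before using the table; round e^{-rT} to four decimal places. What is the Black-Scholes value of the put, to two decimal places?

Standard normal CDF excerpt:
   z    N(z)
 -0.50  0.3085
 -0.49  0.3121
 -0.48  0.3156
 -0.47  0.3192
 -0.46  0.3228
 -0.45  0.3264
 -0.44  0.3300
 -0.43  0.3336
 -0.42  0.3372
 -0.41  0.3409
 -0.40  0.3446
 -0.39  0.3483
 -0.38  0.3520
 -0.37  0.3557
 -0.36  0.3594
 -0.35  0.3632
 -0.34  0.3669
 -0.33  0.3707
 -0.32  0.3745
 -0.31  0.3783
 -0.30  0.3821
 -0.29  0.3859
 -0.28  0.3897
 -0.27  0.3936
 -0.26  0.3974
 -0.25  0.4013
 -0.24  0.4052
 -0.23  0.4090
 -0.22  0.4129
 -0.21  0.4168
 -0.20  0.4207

€9.37

σ√T = 0.27·√0.75 = 0.2338
d₁ = [ln(160/154) + (0.055 + ½·0.27²)·0.75] / (σ√T) = (0.0382 + 0.0686) / 0.2338 = 0.4568 ≈ 0.46
d₂ = 0.4568 − 0.2338 = 0.2230 ≈ 0.22
e^(−rT) = e^(−0.055·0.75) = 0.9596
P = 154·0.9596·N(-0.22) − 160·N(-0.46) = 154·0.9596·0.4129 − 160·0.3228 = 61.0177 − 51.6480 = 9.3697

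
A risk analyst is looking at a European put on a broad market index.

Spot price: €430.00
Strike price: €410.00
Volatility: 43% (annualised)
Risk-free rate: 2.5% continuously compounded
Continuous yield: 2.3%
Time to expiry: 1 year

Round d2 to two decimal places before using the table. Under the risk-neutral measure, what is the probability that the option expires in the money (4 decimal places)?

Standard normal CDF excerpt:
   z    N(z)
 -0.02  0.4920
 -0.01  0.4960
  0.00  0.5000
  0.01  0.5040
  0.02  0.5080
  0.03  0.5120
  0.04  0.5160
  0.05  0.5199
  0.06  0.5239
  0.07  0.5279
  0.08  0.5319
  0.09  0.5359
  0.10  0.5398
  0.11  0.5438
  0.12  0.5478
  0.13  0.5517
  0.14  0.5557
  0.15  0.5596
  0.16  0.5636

σ√T = 0.43 × 1.0000 = 0.4300
d₁ = [ln(430/410) + (0.025 − 0.023 + 0.43²/2)·1] / 0.4300 = [0.0476 + 0.0944] / 0.4300 = 0.3304 → 0.33
d₂ = d₁ − σ√T = 0.3304 − 0.4300 = -0.0996 → -0.10
Pr(exercise) under Q = N(−d₂) = N(0.10) = 0.5398

0.5398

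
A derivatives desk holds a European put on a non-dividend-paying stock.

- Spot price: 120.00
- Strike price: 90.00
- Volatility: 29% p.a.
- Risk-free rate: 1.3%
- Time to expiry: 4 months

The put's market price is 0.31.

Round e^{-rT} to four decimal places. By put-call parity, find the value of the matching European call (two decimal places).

e^(−rT) = e^(−0.013·0.3333) = 0.9957
Put-call parity: C − P = S − K·e^(−rT) = 120 − 90·0.9957 = 120 − 89.6130 = 30.3870
C = P + (C − P) = 0.31 + (30.3870) = 30.6970

30.70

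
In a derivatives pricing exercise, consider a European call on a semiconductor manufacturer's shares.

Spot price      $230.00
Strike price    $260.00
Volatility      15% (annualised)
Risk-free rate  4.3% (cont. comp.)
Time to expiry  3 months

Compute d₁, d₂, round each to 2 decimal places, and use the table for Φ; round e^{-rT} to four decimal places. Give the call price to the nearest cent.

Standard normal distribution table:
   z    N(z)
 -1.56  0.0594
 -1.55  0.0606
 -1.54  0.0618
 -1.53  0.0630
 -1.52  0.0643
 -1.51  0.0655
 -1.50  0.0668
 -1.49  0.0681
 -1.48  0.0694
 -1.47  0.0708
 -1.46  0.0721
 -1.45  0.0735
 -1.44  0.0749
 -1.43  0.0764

T = 0.25;  σ√T = 0.0750
d₁ = [ln(230/260) + (0.043 + 0.15²/2)·0.25] / 0.0750 = [-0.1226 + 0.0136] / 0.0750 = -1.4539 ⇒ -1.45
d₂ = d₁ − σ√T = -1.4539 − 0.0750 = -1.5289 ⇒ -1.53
e^(−rT) = e^(−0.043·0.25) = 0.9893
N(d₁) = N(-1.45) = 0.0735;  N(d₂) = N(-1.53) = 0.0630
C = 230·0.0735 − 260·0.9893·0.0630 = 16.9050 − 16.2047 = 0.7003

$0.70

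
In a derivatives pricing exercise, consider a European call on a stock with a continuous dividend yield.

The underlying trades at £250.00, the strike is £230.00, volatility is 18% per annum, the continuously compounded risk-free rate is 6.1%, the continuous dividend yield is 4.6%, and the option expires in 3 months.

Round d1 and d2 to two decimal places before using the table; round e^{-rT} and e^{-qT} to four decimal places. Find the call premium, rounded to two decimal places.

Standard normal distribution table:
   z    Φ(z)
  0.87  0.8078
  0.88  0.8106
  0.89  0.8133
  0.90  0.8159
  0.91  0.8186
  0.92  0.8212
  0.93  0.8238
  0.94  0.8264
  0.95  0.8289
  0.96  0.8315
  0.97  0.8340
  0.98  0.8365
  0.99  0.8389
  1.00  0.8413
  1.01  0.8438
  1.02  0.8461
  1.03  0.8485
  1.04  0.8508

σ√T = 0.18·√0.25 = 0.0900
d₁ = [ln(250/230) + (0.061 − 0.046 + 0.18²/2)·0.25] / 0.0900 = [0.0834 + 0.0078] / 0.0900 = 1.0131 which rounds to 1.01
d₂ = d₁ − σ√T = 1.0131 − 0.0900 = 0.9231 which rounds to 0.92
exp(−qT) = exp(−0.046·0.25) = 0.9886;  exp(−rT) = exp(−0.061·0.25) = 0.9849
N(d₁) = N(1.01) = 0.8438;  N(d₂) = N(0.92) = 0.8212
C = 250·0.9886·0.8438 − 230·0.9849·0.8212 = 208.5452 − 186.0240 = 22.5212

£22.52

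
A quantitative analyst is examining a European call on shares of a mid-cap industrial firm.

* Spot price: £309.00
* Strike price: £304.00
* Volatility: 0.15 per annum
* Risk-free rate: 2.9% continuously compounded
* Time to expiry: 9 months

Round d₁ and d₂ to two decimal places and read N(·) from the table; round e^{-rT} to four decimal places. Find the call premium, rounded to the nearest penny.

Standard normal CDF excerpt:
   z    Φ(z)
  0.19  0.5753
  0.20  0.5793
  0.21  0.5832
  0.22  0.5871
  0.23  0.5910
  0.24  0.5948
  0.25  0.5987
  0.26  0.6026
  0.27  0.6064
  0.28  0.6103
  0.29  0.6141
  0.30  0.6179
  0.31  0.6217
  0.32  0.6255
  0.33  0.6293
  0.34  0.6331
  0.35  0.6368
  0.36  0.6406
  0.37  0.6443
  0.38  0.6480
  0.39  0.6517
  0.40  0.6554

£22.14

σ√T = 0.15 × 0.8660 = 0.1299
ln(S/K) + (r + σ²/2)T = ln(309/304) + (0.029 + 0.15²/2)·0.75 = 0.0163 + 0.0302 = 0.0465
d₁ = 0.0465 / 0.1299 = 0.3580 ≈ 0.36
d₂ = d₁ − σ√T = 0.3580 − 0.1299 = 0.2281 ≈ 0.23
e^(−rT) = e^(−0.029·0.75) = 0.9785
N(d₁) = N(0.36) = 0.6406;  N(d₂) = N(0.23) = 0.5910
C = 309·0.6406 − 304·0.9785·0.5910 = 197.9454 − 175.8012 = 22.1442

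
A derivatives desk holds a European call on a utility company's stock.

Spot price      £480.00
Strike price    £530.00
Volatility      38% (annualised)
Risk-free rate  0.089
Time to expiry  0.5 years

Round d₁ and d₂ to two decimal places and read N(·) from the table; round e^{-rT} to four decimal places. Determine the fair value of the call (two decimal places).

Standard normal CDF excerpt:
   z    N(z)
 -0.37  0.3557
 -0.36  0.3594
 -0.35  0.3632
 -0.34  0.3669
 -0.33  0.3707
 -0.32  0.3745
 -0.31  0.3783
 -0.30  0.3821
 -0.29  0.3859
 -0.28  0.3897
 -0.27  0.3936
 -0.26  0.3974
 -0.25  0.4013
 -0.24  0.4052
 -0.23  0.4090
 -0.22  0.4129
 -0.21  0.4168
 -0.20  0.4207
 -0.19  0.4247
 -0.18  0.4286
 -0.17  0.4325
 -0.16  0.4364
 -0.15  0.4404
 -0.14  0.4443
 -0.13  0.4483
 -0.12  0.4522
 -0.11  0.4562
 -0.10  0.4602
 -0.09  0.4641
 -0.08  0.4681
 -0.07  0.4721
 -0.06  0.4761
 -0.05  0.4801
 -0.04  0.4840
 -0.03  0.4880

T = 0.5;  σ√T = 0.2687
d₁ = [ln(480/530) + (0.089 + 0.38²/2)·0.5] / 0.2687 = [-0.0991 + 0.0806] / 0.2687 = -0.0688 which rounds to -0.07
d₂ = d₁ − σ√T = -0.0688 − 0.2687 = -0.3375 which rounds to -0.34
e^(−rT) = e^(−0.089·0.5) = 0.9565
N(d₁) = N(-0.07) = 0.4721;  N(d₂) = N(-0.34) = 0.3669
C = 480·0.4721 − 530·0.9565·0.3669 = 226.6080 − 185.9981 = 40.6099

£40.61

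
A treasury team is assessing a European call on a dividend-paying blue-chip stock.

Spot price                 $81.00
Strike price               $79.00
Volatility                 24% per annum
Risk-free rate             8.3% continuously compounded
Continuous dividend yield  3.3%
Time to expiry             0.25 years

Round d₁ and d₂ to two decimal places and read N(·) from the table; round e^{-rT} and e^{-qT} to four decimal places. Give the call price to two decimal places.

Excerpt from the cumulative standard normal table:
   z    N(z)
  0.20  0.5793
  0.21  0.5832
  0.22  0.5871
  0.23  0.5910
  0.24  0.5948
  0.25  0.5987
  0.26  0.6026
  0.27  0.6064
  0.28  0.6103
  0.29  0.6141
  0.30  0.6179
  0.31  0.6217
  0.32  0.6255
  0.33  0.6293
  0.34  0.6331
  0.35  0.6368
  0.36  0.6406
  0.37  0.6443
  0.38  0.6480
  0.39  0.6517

$5.43

σ√T = 0.24·√0.25 = 0.1200
d₁ = [ln(81/79) + (0.083 − 0.033 + ½·0.24²)·0.25] / (σ√T) = (0.0250 + 0.0197) / 0.1200 = 0.3725 → 0.37
d₂ = 0.3725 − 0.1200 = 0.2525 → 0.25
e^(−qT) = e^(−0.033·0.25) = 0.9918;  e^(−rT) = e^(−0.083·0.25) = 0.9795
C = 81·0.9918·N(0.37) − 79·0.9795·N(0.25) = 81·0.9918·0.6443 − 79·0.9795·0.5987 = 51.7604 − 46.3277 = 5.4327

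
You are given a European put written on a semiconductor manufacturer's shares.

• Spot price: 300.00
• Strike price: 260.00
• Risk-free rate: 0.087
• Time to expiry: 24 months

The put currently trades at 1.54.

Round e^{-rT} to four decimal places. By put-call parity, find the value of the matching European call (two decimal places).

exp(−rT) = exp(−0.087·2) = 0.8403
Put-call parity: C − P = S − K·e^(−rT) = 300 − 260·0.8403 = 300 − 218.4780 = 81.5220
C = P + (C − P) = 1.54 + (81.5220) = 83.0620

83.06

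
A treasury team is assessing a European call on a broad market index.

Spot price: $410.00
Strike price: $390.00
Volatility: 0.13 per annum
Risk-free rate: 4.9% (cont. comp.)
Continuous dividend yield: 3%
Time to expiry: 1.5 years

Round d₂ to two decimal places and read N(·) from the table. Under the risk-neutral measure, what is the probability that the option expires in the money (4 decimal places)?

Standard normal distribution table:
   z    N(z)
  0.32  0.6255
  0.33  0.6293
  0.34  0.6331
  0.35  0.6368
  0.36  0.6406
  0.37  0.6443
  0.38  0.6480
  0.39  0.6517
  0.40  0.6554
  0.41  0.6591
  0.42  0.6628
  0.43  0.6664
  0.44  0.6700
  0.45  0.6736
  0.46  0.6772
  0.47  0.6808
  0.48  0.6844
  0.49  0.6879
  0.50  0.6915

σ√T = 0.13 × 1.2247 = 0.1592
d₁ = [ln(410/390) + (0.049 − 0.03 + ½·0.13²)·1.5] / (σ√T) = (0.0500 + 0.0412) / 0.1592 = 0.5727 which rounds to 0.57
d₂ = 0.5727 − 0.1592 = 0.4135 which rounds to 0.41
Risk-neutral Pr[S_T > K] = N(d₂) = N(0.41) = 0.6591

0.6591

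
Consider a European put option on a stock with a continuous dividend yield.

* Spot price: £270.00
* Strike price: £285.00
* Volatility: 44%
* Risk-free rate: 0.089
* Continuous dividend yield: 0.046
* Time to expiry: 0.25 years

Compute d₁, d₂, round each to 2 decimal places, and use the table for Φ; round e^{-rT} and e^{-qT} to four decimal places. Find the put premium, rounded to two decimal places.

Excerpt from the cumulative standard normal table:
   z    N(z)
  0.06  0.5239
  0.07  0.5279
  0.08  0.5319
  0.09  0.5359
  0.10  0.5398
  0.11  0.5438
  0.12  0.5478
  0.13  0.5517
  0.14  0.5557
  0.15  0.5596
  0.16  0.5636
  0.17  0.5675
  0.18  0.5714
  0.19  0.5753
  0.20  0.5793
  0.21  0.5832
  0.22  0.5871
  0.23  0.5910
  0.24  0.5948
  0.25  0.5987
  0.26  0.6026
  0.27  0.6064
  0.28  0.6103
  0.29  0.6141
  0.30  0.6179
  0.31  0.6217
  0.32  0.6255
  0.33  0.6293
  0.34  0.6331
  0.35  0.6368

σ√T = 0.44·√0.25 = 0.2200
d₁ = [ln(270/285) + (0.089 − 0.046 + ½·0.44²)·0.25] / (σ√T) = (-0.0541 + 0.0349) / 0.2200 = -0.0869 which rounds to -0.09
d₂ = -0.0869 − 0.2200 = -0.3069 which rounds to -0.31
e^(−qT) = e^(−0.046·0.25) = 0.9886;  e^(−rT) = e^(−0.089·0.25) = 0.9780
N(−d₂) = N(0.31) = 0.6217;  N(−d₁) = N(0.09) = 0.5359
P = 285·0.9780·0.6217 − 270·0.9886·0.5359 = 173.2864 − 143.0435 = 30.2429

£30.24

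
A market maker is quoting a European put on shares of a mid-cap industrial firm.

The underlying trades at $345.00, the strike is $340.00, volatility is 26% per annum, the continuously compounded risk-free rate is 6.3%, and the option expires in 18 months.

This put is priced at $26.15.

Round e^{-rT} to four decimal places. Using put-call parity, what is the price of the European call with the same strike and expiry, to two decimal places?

$61.82

e^(−rT) = e^(−0.063·1.5) = 0.9098
Put-call parity: C − P = S − K·e^(−rT) = 345 − 340·0.9098 = 345 − 309.3320 = 35.6680
C = P + (C − P) = 26.15 + (35.6680) = 61.8180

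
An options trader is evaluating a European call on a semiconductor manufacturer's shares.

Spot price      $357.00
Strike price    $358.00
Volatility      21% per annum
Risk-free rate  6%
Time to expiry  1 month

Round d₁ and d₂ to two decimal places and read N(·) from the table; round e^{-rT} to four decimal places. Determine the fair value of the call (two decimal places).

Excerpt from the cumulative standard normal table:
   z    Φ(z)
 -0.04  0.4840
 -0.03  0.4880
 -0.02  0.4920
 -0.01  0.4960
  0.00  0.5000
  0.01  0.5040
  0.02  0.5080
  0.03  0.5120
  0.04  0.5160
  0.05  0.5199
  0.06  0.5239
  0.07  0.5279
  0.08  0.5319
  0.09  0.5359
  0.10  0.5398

$8.93

σ√T = 0.21·√0.08333 = 0.0606
d₁ = [ln(357/358) + (0.06 + ½·0.21²)·0.08333] / (σ√T) = (-0.0028 + 0.0068) / 0.0606 = 0.0666 → 0.07
d₂ = 0.0666 − 0.0606 = 0.0060 → 0.01
exp(−rT) = exp(−0.06·0.08333) = 0.9950
N(d₁) = N(0.07) = 0.5279;  N(d₂) = N(0.01) = 0.5040
C = 357·0.5279 − 358·0.9950·0.5040 = 188.4603 − 179.5298 = 8.9305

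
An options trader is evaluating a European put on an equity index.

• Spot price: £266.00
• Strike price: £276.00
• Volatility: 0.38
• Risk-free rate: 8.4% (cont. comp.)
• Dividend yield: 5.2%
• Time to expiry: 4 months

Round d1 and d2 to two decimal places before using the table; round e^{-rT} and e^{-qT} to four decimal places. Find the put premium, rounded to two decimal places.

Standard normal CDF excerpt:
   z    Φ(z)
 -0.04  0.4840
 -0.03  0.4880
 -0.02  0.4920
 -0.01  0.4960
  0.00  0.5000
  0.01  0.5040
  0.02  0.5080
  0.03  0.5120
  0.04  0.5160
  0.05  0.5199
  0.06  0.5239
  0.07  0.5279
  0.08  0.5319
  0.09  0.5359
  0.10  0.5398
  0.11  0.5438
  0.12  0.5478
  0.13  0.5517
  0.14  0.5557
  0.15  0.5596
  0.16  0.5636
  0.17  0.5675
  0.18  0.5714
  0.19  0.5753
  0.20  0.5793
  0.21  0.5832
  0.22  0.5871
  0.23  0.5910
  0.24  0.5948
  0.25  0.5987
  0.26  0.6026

£26.86

T = 0.3333;  σ√T = 0.2194
d₁ = [ln(266/276) + (0.084 − 0.052 + 0.38²/2)·0.3333] / 0.2194 = [-0.0369 + 0.0347] / 0.2194 = -0.0099 ≈ -0.01
d₂ = d₁ − σ√T = -0.0099 − 0.2194 = -0.2293 ≈ -0.23
exp(−qT) = exp(−0.052·0.3333) = 0.9828;  exp(−rT) = exp(−0.084·0.3333) = 0.9724
N(−d₂) = N(0.23) = 0.5910;  N(−d₁) = N(0.01) = 0.5040
P = 276·0.9724·0.5910 − 266·0.9828·0.5040 = 158.6140 − 131.7581 = 26.8559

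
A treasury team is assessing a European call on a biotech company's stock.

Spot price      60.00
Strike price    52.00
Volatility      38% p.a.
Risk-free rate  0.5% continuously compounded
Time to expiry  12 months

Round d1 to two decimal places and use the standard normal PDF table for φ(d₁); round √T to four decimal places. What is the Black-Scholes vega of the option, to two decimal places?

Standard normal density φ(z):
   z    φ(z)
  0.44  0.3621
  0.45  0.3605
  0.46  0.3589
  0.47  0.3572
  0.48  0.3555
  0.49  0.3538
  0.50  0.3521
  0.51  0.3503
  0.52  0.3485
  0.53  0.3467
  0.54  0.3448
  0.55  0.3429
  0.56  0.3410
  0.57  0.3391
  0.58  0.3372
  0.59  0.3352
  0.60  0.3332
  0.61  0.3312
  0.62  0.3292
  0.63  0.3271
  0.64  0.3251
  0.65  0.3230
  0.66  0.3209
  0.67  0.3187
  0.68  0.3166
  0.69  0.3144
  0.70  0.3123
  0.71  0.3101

σ√T = 0.38 × 1.0000 = 0.3800
ln(S/K) + (r + σ²/2)T = ln(60/52) + (0.005 + 0.38²/2)·1 = 0.1431 + 0.0772 = 0.2203
d₁ = 0.2203 / 0.3800 = 0.5797 → 0.58
√T = √1 = 1.0000
φ(d₁) = φ(0.58) = 0.3372
vega = S·φ(d₁)·√T = 60·0.3372·1.0000 = 20.2320

20.23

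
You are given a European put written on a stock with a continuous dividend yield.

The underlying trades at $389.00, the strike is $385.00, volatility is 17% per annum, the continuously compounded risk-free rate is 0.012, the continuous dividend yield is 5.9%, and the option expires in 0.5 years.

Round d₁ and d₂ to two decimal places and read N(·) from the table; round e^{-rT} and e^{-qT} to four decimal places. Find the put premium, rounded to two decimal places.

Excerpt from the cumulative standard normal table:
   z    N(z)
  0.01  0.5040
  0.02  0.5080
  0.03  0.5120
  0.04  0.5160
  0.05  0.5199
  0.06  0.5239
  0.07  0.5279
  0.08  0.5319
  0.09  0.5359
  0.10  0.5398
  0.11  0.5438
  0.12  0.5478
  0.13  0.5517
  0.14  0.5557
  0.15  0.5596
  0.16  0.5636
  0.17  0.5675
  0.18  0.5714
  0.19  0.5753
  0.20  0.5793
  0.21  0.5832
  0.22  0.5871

σ√T = 0.17·√0.5 = 0.1202
d₁ = [ln(389/385) + (0.012 − 0.059 + 0.17²/2)·0.5] / 0.1202 = [0.0103 − 0.0163] / 0.1202 = -0.0494 ≈ -0.05
d₂ = d₁ − σ√T = -0.0494 − 0.1202 = -0.1696 ≈ -0.17
e^(−qT) = e^(−0.059·0.5) = 0.9709;  e^(−rT) = e^(−0.012·0.5) = 0.9940
N(−d₂) = N(0.17) = 0.5675;  N(−d₁) = N(0.05) = 0.5199
P = 385·0.9940·0.5675 − 389·0.9709·0.5199 = 217.1766 − 196.3559 = 20.8207

$20.82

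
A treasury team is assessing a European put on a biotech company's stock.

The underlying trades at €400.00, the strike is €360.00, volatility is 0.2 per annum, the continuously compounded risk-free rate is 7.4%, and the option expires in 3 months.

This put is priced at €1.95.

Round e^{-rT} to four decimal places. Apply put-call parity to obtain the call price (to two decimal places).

€48.54

e^(−rT) = e^(−0.074·0.25) = 0.9817
Put-call parity: C − P = S − K·e^(−rT) = 400 − 360·0.9817 = 400 − 353.4120 = 46.5880
C = P + (C − P) = 1.95 + (46.5880) = 48.5380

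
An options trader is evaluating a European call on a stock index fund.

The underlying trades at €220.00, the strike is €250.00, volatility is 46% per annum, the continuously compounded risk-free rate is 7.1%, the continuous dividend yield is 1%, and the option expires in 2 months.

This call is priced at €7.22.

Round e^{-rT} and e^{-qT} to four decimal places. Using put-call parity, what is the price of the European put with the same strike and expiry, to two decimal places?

€34.64

exp(−qT) = exp(−0.01·0.1667) = 0.9983;  exp(−rT) = exp(−0.071·0.1667) = 0.9882
Put-call parity: C − P = S·e^(−qT) − K·e^(−rT) = 220·0.9983 − 250·0.9882 = 219.6260 − 247.0500 = -27.4240
P = C − (C − P) = 7.22 − (-27.4240) = 34.6440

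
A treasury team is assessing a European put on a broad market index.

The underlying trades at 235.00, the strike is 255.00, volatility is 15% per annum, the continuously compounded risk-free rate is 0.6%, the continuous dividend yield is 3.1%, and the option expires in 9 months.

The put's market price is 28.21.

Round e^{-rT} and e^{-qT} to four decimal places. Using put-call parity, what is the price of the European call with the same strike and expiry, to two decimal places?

e^(−qT) = e^(−0.031·0.75) = 0.9770;  e^(−rT) = e^(−0.006·0.75) = 0.9955
Put-call parity: C − P = S·e^(−qT) − K·e^(−rT) = 235·0.9770 − 255·0.9955 = 229.5950 − 253.8525 = -24.2575
C = P + (C − P) = 28.21 + (-24.2575) = 3.9525

3.95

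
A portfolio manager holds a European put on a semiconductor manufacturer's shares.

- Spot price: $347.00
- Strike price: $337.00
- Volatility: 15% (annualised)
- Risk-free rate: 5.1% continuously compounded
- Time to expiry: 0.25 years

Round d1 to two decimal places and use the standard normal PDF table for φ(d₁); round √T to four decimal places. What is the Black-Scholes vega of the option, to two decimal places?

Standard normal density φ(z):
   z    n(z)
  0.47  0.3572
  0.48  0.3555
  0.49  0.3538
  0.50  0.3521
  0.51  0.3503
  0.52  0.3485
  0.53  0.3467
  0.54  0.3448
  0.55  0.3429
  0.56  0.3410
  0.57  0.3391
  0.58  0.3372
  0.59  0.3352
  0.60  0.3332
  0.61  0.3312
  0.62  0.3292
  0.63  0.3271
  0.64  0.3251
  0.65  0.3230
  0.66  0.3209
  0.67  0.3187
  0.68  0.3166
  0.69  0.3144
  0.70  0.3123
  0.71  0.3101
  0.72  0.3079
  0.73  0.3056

T = 0.25;  σ√T = 0.0750
d₁ = [ln(347/337) + (0.051 + 0.15²/2)·0.25] / 0.0750 = [0.0292 + 0.0156] / 0.0750 = 0.5974 which rounds to 0.60
√T = √0.25 = 0.5000
φ(d₁) = φ(0.60) = 0.3332
vega = S·φ(d₁)·√T = 347·0.3332·0.5000 = 57.8102
(The call has the same vega.)

57.81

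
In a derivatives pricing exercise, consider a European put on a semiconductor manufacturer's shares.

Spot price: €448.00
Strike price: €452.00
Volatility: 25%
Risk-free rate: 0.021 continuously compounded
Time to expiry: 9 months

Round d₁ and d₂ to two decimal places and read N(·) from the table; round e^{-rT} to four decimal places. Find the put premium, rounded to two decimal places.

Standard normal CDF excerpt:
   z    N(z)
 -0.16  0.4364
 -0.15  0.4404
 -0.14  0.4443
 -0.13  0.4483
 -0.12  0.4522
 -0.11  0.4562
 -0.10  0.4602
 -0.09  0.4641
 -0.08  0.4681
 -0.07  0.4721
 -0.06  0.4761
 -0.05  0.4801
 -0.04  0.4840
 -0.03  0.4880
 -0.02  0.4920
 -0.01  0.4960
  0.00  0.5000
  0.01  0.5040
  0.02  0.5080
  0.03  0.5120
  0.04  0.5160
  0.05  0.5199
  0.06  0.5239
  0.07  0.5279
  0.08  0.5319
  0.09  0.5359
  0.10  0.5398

€37.62

σ√T = 0.25·√0.75 = 0.2165
d₁ = [ln(448/452) + (0.021 + 0.25²/2)·0.75] / 0.2165 = [-0.0089 + 0.0392] / 0.2165 = 0.1399 ≈ 0.14
d₂ = d₁ − σ√T = 0.1399 − 0.2165 = -0.0766 ≈ -0.08
e^(−rT) = e^(−0.021·0.75) = 0.9844
N(−d₂) = N(0.08) = 0.5319;  N(−d₁) = N(-0.14) = 0.4443
P = 452·0.9844·0.5319 − 448·0.4443 = 236.6683 − 199.0464 = 37.6219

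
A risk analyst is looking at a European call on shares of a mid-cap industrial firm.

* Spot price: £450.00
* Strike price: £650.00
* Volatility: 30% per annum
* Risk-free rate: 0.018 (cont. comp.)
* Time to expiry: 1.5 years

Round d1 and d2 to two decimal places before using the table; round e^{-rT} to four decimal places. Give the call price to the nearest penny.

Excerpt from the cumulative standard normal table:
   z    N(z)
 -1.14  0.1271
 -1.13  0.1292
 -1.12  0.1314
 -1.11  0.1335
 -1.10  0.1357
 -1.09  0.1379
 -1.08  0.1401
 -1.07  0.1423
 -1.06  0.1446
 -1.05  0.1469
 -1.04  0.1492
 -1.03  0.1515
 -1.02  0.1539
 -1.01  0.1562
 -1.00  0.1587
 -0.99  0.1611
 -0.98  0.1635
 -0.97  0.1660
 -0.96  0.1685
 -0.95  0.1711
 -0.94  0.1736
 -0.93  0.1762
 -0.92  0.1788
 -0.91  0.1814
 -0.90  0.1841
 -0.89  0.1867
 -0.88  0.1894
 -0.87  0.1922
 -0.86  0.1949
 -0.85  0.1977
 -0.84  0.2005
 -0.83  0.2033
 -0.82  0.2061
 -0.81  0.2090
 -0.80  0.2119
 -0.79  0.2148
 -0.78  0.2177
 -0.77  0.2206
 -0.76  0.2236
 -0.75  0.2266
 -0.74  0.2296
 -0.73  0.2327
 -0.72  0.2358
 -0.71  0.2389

T = 1.5;  σ√T = 0.3674
ln(S/K) + (r + σ²/2)T = ln(450/650) + (0.018 + 0.3²/2)·1.5 = -0.3677 + 0.0945 = -0.2732
d₁ = -0.2732 / 0.3674 = -0.7436 which rounds to -0.74
d₂ = d₁ − σ√T = -0.7436 − 0.3674 = -1.1110 which rounds to -1.11
exp(−rT) = exp(−0.018·1.5) = 0.9734
N(d₁) = N(-0.74) = 0.2296;  N(d₂) = N(-1.11) = 0.1335
C = 450·0.2296 − 650·0.9734·0.1335 = 103.3200 − 84.4668 = 18.8532

£18.85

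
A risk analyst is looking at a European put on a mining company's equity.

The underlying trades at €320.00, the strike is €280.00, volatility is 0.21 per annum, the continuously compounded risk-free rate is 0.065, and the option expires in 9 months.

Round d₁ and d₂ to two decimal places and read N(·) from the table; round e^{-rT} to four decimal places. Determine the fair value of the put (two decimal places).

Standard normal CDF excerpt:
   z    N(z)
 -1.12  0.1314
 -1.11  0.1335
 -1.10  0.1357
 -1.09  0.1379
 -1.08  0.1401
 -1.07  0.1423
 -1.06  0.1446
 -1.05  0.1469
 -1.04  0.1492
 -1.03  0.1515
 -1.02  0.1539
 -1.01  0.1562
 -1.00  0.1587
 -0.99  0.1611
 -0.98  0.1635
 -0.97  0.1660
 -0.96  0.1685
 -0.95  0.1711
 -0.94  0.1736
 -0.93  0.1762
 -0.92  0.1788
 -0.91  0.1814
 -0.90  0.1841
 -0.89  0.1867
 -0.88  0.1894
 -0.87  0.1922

€4.25

T = 0.75;  σ√T = 0.1819
d₁ = [ln(320/280) + (0.065 + 0.21²/2)·0.75] / 0.1819 = [0.1335 + 0.0653] / 0.1819 = 1.0932 ⇒ 1.09
d₂ = d₁ − σ√T = 1.0932 − 0.1819 = 0.9114 ⇒ 0.91
e^(−rT) = e^(−0.065·0.75) = 0.9524
P = 280·0.9524·N(-0.91) − 320·N(-1.09) = 280·0.9524·0.1814 − 320·0.1379 = 48.3743 − 44.1280 = 4.2463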